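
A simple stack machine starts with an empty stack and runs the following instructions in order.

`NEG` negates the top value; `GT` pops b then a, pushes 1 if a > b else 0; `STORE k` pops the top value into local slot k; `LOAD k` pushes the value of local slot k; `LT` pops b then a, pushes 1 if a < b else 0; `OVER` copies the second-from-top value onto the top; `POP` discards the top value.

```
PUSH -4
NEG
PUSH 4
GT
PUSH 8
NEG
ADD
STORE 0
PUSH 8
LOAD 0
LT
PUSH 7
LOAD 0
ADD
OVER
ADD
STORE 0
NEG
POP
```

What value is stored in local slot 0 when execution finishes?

-1

PUSH -4 → [-4]
NEG     → [4]
PUSH 4  → [4, 4]
GT      → [0]
PUSH 8  → [0, 8]
NEG     → [0, -8]
ADD     → [-8]
STORE 0 → []
PUSH 8  → [8]
LOAD 0  → [8, -8]
LT      → [0]
PUSH 7  → [0, 7]
LOAD 0  → [0, 7, -8]
ADD     → [0, -1]
OVER    → [0, -1, 0]
ADD     → [0, -1]
STORE 0 → [0]
NEG     → [0]
POP     → []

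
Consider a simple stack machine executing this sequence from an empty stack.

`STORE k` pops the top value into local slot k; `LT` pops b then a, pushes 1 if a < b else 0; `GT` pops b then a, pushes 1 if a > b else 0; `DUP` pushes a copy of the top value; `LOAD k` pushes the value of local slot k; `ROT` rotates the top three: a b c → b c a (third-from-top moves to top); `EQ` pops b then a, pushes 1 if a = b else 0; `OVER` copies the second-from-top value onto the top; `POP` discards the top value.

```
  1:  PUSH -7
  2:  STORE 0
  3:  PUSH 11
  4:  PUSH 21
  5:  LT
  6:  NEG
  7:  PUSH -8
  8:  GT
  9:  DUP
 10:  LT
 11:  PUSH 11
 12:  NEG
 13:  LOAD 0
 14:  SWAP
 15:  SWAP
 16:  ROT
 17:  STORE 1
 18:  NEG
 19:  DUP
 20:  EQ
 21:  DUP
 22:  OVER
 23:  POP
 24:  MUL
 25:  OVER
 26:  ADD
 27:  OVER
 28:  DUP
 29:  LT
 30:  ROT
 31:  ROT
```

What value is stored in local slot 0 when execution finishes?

PUSH -7 -> -7
STORE 0 -> (empty)
PUSH 11 -> 11
PUSH 21 -> 11 21
LT      -> 1
NEG     -> -1
PUSH -8 -> -1 -8
GT      -> 1
DUP     -> 1 1
LT      -> 0
PUSH 11 -> 0 11
NEG     -> 0 -11
LOAD 0  -> 0 -11 -7
SWAP    -> 0 -7 -11
SWAP    -> 0 -11 -7
ROT     -> -11 -7 0
STORE 1 -> -11 -7
NEG     -> -11 7
DUP     -> -11 7 7
EQ      -> -11 1
DUP     -> -11 1 1
OVER    -> -11 1 1 1
POP     -> -11 1 1
MUL     -> -11 1
OVER    -> -11 1 -11
ADD     -> -11 -10
OVER    -> -11 -10 -11
DUP     -> -11 -10 -11 -11
LT      -> -11 -10 0
ROT     -> -10 0 -11
ROT     -> 0 -11 -10

-7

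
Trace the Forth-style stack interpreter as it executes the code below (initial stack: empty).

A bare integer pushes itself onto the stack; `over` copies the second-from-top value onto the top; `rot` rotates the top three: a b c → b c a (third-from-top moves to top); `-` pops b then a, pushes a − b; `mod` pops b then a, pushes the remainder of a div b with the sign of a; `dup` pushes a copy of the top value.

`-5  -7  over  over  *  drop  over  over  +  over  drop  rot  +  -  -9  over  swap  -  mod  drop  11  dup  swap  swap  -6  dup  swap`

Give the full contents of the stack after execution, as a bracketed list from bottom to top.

[11, 11, -6, -6]

-5   → [-5]
-7   → [-5, -7]
over → [-5, -7, -5]
over → [-5, -7, -5, -7]
*    → [-5, -7, 35]
drop → [-5, -7]
over → [-5, -7, -5]
over → [-5, -7, -5, -7]
+    → [-5, -7, -12]
over → [-5, -7, -12, -7]
drop → [-5, -7, -12]
rot  → [-7, -12, -5]
+    → [-7, -17]
-    → [10]
-9   → [10, -9]
over → [10, -9, 10]
swap → [10, 10, -9]
-    → [10, 19]
mod  → [10]
drop → []
11   → [11]
dup  → [11, 11]
swap → [11, 11]
swap → [11, 11]
-6   → [11, 11, -6]
dup  → [11, 11, -6, -6]
swap → [11, 11, -6, -6]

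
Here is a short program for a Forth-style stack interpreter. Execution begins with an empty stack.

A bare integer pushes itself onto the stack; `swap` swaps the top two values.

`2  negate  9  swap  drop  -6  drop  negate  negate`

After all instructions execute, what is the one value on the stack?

2      -> [2]
negate -> [-2]
9      -> [-2, 9]
swap   -> [9, -2]
drop   -> [9]
-6     -> [9, -6]
drop   -> [9]
negate -> [-9]
negate -> [9]

9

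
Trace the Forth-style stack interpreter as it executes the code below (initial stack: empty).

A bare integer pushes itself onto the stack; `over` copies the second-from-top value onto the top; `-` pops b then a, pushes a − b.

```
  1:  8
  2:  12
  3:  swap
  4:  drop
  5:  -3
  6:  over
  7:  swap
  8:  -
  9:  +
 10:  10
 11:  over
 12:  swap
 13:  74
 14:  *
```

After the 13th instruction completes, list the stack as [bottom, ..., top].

[27, 27, 10, 74]

8    → 8
12   → 8 12
swap → 12 8
drop → 12
-3   → 12 -3
over → 12 -3 12
swap → 12 12 -3
-    → 12 15
+    → 27
10   → 27 10
over → 27 10 27
swap → 27 27 10
74   → 27 27 10 74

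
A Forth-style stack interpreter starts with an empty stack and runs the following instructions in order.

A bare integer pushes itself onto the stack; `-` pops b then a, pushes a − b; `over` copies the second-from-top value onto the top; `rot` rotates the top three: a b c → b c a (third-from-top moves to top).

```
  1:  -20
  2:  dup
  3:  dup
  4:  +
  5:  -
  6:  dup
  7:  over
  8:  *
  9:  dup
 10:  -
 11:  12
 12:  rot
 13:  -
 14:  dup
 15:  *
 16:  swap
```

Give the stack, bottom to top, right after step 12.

-20  -> [-20]
dup  -> [-20, -20]
dup  -> [-20, -20, -20]
+    -> [-20, -40]
-    -> [20]
dup  -> [20, 20]
over -> [20, 20, 20]
*    -> [20, 400]
dup  -> [20, 400, 400]
-    -> [20, 0]
12   -> [20, 0, 12]
rot  -> [0, 12, 20]

[0, 12, 20]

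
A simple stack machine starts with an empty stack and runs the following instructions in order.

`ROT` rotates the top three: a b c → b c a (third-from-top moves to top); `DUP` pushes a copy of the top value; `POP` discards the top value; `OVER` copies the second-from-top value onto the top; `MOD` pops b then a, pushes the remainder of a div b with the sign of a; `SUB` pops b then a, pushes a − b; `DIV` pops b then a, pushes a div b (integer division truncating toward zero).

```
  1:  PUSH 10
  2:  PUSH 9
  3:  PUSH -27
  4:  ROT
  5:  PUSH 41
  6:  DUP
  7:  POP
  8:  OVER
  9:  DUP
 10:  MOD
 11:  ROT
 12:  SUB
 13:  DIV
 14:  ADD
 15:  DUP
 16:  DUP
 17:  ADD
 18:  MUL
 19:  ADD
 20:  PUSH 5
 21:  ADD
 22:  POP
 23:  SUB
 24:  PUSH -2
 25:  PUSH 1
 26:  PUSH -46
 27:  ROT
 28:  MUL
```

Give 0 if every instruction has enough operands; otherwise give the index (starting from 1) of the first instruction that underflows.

PUSH 10  -> [10]
PUSH 9   -> [10, 9]
PUSH -27 -> [10, 9, -27]
ROT      -> [9, -27, 10]
PUSH 41  -> [9, -27, 10, 41]
DUP      -> [9, -27, 10, 41, 41]
POP      -> [9, -27, 10, 41]
OVER     -> [9, -27, 10, 41, 10]
DUP      -> [9, -27, 10, 41, 10, 10]
MOD      -> [9, -27, 10, 41, 0]
ROT      -> [9, -27, 41, 0, 10]
SUB      -> [9, -27, 41, -10]
DIV      -> [9, -27, -4]
ADD      -> [9, -31]
DUP      -> [9, -31, -31]
DUP      -> [9, -31, -31, -31]
ADD      -> [9, -31, -62]
MUL      -> [9, 1922]
ADD      -> [1931]
PUSH 5   -> [1931, 5]
ADD      -> [1936]
POP      -> []
SUB  — needs 2 operands, stack has 0 → underflow

23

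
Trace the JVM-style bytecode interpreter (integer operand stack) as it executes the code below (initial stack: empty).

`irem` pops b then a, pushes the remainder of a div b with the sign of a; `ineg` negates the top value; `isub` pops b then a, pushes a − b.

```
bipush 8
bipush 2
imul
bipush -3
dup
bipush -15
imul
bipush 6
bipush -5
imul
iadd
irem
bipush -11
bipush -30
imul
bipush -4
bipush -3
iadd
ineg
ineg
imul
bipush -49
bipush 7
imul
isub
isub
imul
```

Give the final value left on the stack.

bipush 8    8
bipush 2    8 2
imul        16
bipush -3   16 -3
dup         16 -3 -3
bipush -15  16 -3 -3 -15
imul        16 -3 45
bipush 6    16 -3 45 6
bipush -5   16 -3 45 6 -5
imul        16 -3 45 -30
iadd        16 -3 15
irem        16 -3
bipush -11  16 -3 -11
bipush -30  16 -3 -11 -30
imul        16 -3 330
bipush -4   16 -3 330 -4
bipush -3   16 -3 330 -4 -3
iadd        16 -3 330 -7
ineg        16 -3 330 7
ineg        16 -3 330 -7
imul        16 -3 -2310
bipush -49  16 -3 -2310 -49
bipush 7    16 -3 -2310 -49 7
imul        16 -3 -2310 -343
isub        16 -3 -1967
isub        16 1964
imul        31424

31424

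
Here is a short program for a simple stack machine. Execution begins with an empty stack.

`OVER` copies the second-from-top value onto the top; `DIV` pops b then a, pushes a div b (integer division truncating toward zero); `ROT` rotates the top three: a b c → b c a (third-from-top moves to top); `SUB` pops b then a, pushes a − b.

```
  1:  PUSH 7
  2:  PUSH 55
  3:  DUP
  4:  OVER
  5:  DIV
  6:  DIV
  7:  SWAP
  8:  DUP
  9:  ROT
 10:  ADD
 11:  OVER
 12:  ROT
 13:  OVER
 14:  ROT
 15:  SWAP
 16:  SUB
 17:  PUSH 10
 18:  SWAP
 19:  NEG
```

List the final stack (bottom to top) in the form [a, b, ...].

[62, 7, 10, 0]

PUSH 7  → [7]
PUSH 55 → [7, 55]
DUP     → [7, 55, 55]
OVER    → [7, 55, 55, 55]
DIV     → [7, 55, 1]
DIV     → [7, 55]
SWAP    → [55, 7]
DUP     → [55, 7, 7]
ROT     → [7, 7, 55]
ADD     → [7, 62]
OVER    → [7, 62, 7]
ROT     → [62, 7, 7]
OVER    → [62, 7, 7, 7]
ROT     → [62, 7, 7, 7]
SWAP    → [62, 7, 7, 7]
SUB     → [62, 7, 0]
PUSH 10 → [62, 7, 0, 10]
SWAP    → [62, 7, 10, 0]
NEG     → [62, 7, 10, 0]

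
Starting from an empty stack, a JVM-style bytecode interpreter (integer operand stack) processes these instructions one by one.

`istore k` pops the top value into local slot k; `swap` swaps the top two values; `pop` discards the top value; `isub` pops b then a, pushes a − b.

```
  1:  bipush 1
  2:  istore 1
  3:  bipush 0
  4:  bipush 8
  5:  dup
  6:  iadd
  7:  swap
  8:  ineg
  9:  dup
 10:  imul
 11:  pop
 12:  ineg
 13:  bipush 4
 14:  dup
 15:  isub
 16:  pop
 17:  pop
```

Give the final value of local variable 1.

1

bipush 1 → 1
istore 1 → (empty)
bipush 0 → 0
bipush 8 → 0 8
dup      → 0 8 8
iadd     → 0 16
swap     → 16 0
ineg     → 16 0
dup      → 16 0 0
imul     → 16 0
pop      → 16
ineg     → -16
bipush 4 → -16 4
dup      → -16 4 4
isub     → -16 0
pop      → -16
pop      → (empty)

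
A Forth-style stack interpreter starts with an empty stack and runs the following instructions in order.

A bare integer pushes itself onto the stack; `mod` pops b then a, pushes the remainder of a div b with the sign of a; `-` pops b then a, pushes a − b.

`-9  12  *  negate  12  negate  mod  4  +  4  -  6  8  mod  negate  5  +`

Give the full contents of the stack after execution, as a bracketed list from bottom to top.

-9     -> [-9]
12     -> [-9, 12]
*      -> [-108]
negate -> [108]
12     -> [108, 12]
negate -> [108, -12]
mod    -> [0]
4      -> [0, 4]
+      -> [4]
4      -> [4, 4]
-      -> [0]
6      -> [0, 6]
8      -> [0, 6, 8]
mod    -> [0, 6]
negate -> [0, -6]
5      -> [0, -6, 5]
+      -> [0, -1]

[0, -1]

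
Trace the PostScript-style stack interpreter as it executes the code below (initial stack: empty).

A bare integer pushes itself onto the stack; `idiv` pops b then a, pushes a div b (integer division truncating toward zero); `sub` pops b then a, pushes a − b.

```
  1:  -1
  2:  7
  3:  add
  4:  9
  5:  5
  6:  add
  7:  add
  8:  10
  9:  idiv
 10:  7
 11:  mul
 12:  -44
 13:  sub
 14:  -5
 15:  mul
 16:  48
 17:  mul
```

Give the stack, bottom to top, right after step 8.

-1  : [-1]
7   : [-1, 7]
add : [6]
9   : [6, 9]
5   : [6, 9, 5]
add : [6, 14]
add : [20]
10  : [20, 10]

[20, 10]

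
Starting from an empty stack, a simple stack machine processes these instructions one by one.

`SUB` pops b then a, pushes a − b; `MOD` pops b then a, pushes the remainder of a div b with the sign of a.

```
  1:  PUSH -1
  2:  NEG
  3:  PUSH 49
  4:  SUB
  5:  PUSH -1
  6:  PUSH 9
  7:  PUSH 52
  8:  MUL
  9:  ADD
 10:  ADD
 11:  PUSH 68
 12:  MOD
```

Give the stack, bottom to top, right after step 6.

[-48, -1, 9]

PUSH -1 : -1
NEG     : 1
PUSH 49 : 1 49
SUB     : -48
PUSH -1 : -48 -1
PUSH 9  : -48 -1 9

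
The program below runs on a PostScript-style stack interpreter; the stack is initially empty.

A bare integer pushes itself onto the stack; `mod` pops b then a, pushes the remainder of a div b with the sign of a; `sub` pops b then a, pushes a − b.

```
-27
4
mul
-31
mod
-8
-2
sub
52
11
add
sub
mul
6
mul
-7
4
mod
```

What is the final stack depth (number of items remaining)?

-27 → -27
4   → -27 4
mul → -108
-31 → -108 -31
mod → -15
-8  → -15 -8
-2  → -15 -8 -2
sub → -15 -6
52  → -15 -6 52
11  → -15 -6 52 11
add → -15 -6 63
sub → -15 -69
mul → 1035
6   → 1035 6
mul → 6210
-7  → 6210 -7
4   → 6210 -7 4
mod → 6210 -3

2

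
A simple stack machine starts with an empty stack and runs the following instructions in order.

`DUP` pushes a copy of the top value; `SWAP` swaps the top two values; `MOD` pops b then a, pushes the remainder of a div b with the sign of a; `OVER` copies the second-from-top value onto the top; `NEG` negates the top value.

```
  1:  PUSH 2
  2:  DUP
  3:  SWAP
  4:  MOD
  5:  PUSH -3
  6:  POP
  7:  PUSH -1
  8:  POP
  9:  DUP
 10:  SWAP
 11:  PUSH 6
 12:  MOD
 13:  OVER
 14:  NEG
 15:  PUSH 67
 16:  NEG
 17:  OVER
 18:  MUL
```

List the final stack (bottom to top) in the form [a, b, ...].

[0, 0, 0, 0]

PUSH 2  : 2
DUP     : 2 2
SWAP    : 2 2
MOD     : 0
PUSH -3 : 0 -3
POP     : 0
PUSH -1 : 0 -1
POP     : 0
DUP     : 0 0
SWAP    : 0 0
PUSH 6  : 0 0 6
MOD     : 0 0
OVER    : 0 0 0
NEG     : 0 0 0
PUSH 67 : 0 0 0 67
NEG     : 0 0 0 -67
OVER    : 0 0 0 -67 0
MUL     : 0 0 0 0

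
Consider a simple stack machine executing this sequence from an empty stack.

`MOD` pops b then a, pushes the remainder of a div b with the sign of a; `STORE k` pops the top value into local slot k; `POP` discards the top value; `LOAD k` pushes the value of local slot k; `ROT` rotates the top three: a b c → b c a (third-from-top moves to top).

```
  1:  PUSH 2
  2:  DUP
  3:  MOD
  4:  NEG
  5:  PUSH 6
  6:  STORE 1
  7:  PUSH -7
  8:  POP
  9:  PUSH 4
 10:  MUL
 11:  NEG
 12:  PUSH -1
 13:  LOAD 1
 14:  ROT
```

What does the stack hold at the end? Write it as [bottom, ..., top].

PUSH 2  -> 2
DUP     -> 2 2
MOD     -> 0
NEG     -> 0
PUSH 6  -> 0 6
STORE 1 -> 0
PUSH -7 -> 0 -7
POP     -> 0
PUSH 4  -> 0 4
MUL     -> 0
NEG     -> 0
PUSH -1 -> 0 -1
LOAD 1  -> 0 -1 6
ROT     -> -1 6 0

[-1, 6, 0]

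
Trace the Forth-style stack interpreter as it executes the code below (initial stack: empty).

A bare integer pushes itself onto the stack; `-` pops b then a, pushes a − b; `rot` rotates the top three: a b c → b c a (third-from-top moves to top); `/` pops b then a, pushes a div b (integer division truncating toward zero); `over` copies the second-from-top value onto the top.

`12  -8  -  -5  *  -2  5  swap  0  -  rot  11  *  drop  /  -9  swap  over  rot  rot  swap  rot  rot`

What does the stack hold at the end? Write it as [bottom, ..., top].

12   : 12
-8   : 12 -8
-    : 20
-5   : 20 -5
*    : -100
-2   : -100 -2
5    : -100 -2 5
swap : -100 5 -2
0    : -100 5 -2 0
-    : -100 5 -2
rot  : 5 -2 -100
11   : 5 -2 -100 11
*    : 5 -2 -1100
drop : 5 -2
/    : -2
-9   : -2 -9
swap : -9 -2
over : -9 -2 -9
rot  : -2 -9 -9
rot  : -9 -9 -2
swap : -9 -2 -9
rot  : -2 -9 -9
rot  : -9 -9 -2

[-9, -9, -2]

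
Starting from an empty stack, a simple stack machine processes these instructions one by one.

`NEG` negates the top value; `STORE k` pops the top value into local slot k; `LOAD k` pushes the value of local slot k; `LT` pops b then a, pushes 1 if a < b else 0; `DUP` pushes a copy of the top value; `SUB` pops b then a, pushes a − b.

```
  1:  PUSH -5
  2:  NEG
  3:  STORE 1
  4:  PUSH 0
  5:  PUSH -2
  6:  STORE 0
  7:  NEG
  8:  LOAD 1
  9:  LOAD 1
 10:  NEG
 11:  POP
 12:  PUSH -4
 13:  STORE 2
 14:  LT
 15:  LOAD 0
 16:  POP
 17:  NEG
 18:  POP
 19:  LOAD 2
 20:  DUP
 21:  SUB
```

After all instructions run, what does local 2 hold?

PUSH -5  -5
NEG      5
STORE 1  (empty)
PUSH 0   0
PUSH -2  0 -2
STORE 0  0
NEG      0
LOAD 1   0 5
LOAD 1   0 5 5
NEG      0 5 -5
POP      0 5
PUSH -4  0 5 -4
STORE 2  0 5
LT       1
LOAD 0   1 -2
POP      1
NEG      -1
POP      (empty)
LOAD 2   -4
DUP      -4 -4
SUB      0

-4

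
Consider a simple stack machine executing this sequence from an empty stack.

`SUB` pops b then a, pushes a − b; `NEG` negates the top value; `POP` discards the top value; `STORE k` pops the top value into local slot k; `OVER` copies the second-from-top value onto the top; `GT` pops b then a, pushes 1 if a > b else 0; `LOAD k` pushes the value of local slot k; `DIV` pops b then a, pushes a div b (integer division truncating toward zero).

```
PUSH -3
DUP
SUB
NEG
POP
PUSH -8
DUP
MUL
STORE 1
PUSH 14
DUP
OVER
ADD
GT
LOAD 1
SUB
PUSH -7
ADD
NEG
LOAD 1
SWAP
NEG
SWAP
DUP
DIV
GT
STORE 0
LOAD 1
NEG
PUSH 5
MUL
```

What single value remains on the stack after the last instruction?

PUSH -3 -> [-3]
DUP     -> [-3, -3]
SUB     -> [0]
NEG     -> [0]
POP     -> []
PUSH -8 -> [-8]
DUP     -> [-8, -8]
MUL     -> [64]
STORE 1 -> []
PUSH 14 -> [14]
DUP     -> [14, 14]
OVER    -> [14, 14, 14]
ADD     -> [14, 28]
GT      -> [0]
LOAD 1  -> [0, 64]
SUB     -> [-64]
PUSH -7 -> [-64, -7]
ADD     -> [-71]
NEG     -> [71]
LOAD 1  -> [71, 64]
SWAP    -> [64, 71]
NEG     -> [64, -71]
SWAP    -> [-71, 64]
DUP     -> [-71, 64, 64]
DIV     -> [-71, 1]
GT      -> [0]
STORE 0 -> []
LOAD 1  -> [64]
NEG     -> [-64]
PUSH 5  -> [-64, 5]
MUL     -> [-320]

-320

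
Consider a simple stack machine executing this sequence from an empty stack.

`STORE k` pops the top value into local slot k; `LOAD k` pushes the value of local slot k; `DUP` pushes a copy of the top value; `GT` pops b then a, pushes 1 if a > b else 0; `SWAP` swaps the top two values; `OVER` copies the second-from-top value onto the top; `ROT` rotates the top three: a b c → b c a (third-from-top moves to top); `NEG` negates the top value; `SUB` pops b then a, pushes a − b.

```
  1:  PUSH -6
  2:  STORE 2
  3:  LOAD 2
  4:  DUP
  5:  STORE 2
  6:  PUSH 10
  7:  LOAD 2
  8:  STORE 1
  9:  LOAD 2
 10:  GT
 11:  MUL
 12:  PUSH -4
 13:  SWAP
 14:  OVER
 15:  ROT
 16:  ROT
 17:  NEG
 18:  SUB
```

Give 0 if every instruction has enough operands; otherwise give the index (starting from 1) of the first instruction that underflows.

0

PUSH -6 → [-6]
STORE 2 → []
LOAD 2  → [-6]
DUP     → [-6, -6]
STORE 2 → [-6]
PUSH 10 → [-6, 10]
LOAD 2  → [-6, 10, -6]
STORE 1 → [-6, 10]
LOAD 2  → [-6, 10, -6]
GT      → [-6, 1]
MUL     → [-6]
PUSH -4 → [-6, -4]
SWAP    → [-4, -6]
OVER    → [-4, -6, -4]
ROT     → [-6, -4, -4]
ROT     → [-4, -4, -6]
NEG     → [-4, -4, 6]
SUB     → [-4, -10]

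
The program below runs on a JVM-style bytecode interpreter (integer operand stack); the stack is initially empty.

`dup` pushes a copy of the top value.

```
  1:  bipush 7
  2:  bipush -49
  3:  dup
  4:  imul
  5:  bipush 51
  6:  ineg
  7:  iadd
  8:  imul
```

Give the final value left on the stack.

16450

bipush 7   -> 7
bipush -49 -> 7 -49
dup        -> 7 -49 -49
imul       -> 7 2401
bipush 51  -> 7 2401 51
ineg       -> 7 2401 -51
iadd       -> 7 2350
imul       -> 16450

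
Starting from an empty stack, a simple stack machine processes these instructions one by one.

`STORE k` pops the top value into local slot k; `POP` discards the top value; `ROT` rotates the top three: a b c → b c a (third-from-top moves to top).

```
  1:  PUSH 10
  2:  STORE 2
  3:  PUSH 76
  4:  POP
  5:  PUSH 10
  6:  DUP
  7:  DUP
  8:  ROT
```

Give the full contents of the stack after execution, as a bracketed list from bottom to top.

PUSH 10 : 10
STORE 2 : (empty)
PUSH 76 : 76
POP     : (empty)
PUSH 10 : 10
DUP     : 10 10
DUP     : 10 10 10
ROT     : 10 10 10

[10, 10, 10]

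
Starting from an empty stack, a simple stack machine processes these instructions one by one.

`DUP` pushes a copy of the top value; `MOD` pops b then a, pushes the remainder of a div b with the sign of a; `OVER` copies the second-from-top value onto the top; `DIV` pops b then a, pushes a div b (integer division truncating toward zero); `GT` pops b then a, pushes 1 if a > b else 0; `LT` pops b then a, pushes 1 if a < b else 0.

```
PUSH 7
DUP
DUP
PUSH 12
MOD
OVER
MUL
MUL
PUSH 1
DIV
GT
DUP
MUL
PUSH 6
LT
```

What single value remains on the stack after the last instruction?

1

PUSH 7   [7]
DUP      [7, 7]
DUP      [7, 7, 7]
PUSH 12  [7, 7, 7, 12]
MOD      [7, 7, 7]
OVER     [7, 7, 7, 7]
MUL      [7, 7, 49]
MUL      [7, 343]
PUSH 1   [7, 343, 1]
DIV      [7, 343]
GT       [0]
DUP      [0, 0]
MUL      [0]
PUSH 6   [0, 6]
LT       [1]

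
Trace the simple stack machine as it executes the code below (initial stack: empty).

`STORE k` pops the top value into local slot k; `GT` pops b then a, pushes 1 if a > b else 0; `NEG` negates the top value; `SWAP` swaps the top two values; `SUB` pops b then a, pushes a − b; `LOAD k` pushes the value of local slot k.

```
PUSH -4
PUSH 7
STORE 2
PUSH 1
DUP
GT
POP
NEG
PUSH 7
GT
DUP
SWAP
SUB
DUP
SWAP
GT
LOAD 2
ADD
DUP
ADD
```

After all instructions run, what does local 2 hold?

PUSH -4 -> [-4]
PUSH 7  -> [-4, 7]
STORE 2 -> [-4]
PUSH 1  -> [-4, 1]
DUP     -> [-4, 1, 1]
GT      -> [-4, 0]
POP     -> [-4]
NEG     -> [4]
PUSH 7  -> [4, 7]
GT      -> [0]
DUP     -> [0, 0]
SWAP    -> [0, 0]
SUB     -> [0]
DUP     -> [0, 0]
SWAP    -> [0, 0]
GT      -> [0]
LOAD 2  -> [0, 7]
ADD     -> [7]
DUP     -> [7, 7]
ADD     -> [14]

7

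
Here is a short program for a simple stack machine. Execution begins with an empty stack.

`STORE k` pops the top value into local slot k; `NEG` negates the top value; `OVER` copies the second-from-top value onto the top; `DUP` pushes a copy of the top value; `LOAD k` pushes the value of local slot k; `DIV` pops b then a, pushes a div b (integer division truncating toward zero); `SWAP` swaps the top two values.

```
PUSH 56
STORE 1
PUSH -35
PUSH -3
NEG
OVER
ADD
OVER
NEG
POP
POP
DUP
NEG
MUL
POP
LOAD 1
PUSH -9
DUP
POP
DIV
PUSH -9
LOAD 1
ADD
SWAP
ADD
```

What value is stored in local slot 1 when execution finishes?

56

PUSH 56   [56]
STORE 1   []
PUSH -35  [-35]
PUSH -3   [-35, -3]
NEG       [-35, 3]
OVER      [-35, 3, -35]
ADD       [-35, -32]
OVER      [-35, -32, -35]
NEG       [-35, -32, 35]
POP       [-35, -32]
POP       [-35]
DUP       [-35, -35]
NEG       [-35, 35]
MUL       [-1225]
POP       []
LOAD 1    [56]
PUSH -9   [56, -9]
DUP       [56, -9, -9]
POP       [56, -9]
DIV       [-6]
PUSH -9   [-6, -9]
LOAD 1    [-6, -9, 56]
ADD       [-6, 47]
SWAP      [47, -6]
ADD       [41]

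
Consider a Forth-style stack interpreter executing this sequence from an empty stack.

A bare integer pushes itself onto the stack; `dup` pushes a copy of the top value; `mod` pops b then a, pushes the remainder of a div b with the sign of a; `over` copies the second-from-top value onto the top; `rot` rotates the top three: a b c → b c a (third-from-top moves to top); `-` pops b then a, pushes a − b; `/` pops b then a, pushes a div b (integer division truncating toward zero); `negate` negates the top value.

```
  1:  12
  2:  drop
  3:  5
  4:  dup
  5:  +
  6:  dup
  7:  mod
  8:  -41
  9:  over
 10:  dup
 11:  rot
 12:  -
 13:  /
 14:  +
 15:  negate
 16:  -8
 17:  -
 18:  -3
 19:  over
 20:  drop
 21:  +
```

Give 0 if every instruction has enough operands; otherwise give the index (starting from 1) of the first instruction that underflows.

12     : 12
drop   : (empty)
5      : 5
dup    : 5 5
+      : 10
dup    : 10 10
mod    : 0
-41    : 0 -41
over   : 0 -41 0
dup    : 0 -41 0 0
rot    : 0 0 0 -41
-      : 0 0 41
/      : 0 0
+      : 0
negate : 0
-8     : 0 -8
-      : 8
-3     : 8 -3
over   : 8 -3 8
drop   : 8 -3
+      : 5

0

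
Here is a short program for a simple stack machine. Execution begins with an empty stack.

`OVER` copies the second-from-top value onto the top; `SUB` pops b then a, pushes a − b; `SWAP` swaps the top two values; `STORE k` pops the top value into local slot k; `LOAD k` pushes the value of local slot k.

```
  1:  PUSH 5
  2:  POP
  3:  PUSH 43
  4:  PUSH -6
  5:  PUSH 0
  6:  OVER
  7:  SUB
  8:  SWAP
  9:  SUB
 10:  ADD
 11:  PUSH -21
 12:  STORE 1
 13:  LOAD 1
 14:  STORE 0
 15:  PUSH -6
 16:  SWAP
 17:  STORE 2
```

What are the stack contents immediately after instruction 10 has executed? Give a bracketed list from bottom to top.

[55]

PUSH 5   5
POP      (empty)
PUSH 43  43
PUSH -6  43 -6
PUSH 0   43 -6 0
OVER     43 -6 0 -6
SUB      43 -6 6
SWAP     43 6 -6
SUB      43 12
ADD      55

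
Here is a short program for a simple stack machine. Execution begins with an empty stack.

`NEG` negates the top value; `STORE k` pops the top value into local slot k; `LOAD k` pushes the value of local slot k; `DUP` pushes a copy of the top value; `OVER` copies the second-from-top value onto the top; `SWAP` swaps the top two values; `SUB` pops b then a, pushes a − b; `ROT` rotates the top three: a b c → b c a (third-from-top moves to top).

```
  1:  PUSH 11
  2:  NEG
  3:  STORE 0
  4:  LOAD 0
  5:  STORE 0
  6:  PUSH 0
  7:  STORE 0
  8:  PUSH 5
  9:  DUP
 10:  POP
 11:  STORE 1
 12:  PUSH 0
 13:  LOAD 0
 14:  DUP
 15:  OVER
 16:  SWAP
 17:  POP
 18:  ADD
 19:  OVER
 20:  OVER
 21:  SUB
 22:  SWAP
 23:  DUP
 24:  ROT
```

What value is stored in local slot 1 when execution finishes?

PUSH 11 -> [11]
NEG     -> [-11]
STORE 0 -> []
LOAD 0  -> [-11]
STORE 0 -> []
PUSH 0  -> [0]
STORE 0 -> []
PUSH 5  -> [5]
DUP     -> [5, 5]
POP     -> [5]
STORE 1 -> []
PUSH 0  -> [0]
LOAD 0  -> [0, 0]
DUP     -> [0, 0, 0]
OVER    -> [0, 0, 0, 0]
SWAP    -> [0, 0, 0, 0]
POP     -> [0, 0, 0]
ADD     -> [0, 0]
OVER    -> [0, 0, 0]
OVER    -> [0, 0, 0, 0]
SUB     -> [0, 0, 0]
SWAP    -> [0, 0, 0]
DUP     -> [0, 0, 0, 0]
ROT     -> [0, 0, 0, 0]

5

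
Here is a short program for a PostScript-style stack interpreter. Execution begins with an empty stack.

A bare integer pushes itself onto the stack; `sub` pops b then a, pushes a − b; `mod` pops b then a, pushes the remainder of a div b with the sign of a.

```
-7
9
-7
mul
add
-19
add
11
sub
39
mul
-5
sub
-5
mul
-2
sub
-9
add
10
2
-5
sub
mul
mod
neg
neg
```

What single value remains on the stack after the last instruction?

-7  → -7
9   → -7 9
-7  → -7 9 -7
mul → -7 -63
add → -70
-19 → -70 -19
add → -89
11  → -89 11
sub → -100
39  → -100 39
mul → -3900
-5  → -3900 -5
sub → -3895
-5  → -3895 -5
mul → 19475
-2  → 19475 -2
sub → 19477
-9  → 19477 -9
add → 19468
10  → 19468 10
2   → 19468 10 2
-5  → 19468 10 2 -5
sub → 19468 10 7
mul → 19468 70
mod → 8
neg → -8
neg → 8

8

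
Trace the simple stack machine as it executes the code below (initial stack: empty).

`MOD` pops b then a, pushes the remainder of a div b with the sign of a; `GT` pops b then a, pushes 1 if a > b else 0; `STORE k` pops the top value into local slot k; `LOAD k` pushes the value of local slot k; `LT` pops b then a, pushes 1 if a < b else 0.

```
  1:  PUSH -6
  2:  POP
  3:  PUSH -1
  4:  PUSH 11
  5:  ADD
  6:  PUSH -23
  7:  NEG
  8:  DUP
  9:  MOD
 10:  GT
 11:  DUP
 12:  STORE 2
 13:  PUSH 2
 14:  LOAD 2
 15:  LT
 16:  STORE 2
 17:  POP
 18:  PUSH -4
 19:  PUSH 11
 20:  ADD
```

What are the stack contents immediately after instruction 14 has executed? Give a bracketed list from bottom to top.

[1, 2, 1]

PUSH -6  → -6
POP      → (empty)
PUSH -1  → -1
PUSH 11  → -1 11
ADD      → 10
PUSH -23 → 10 -23
NEG      → 10 23
DUP      → 10 23 23
MOD      → 10 0
GT       → 1
DUP      → 1 1
STORE 2  → 1
PUSH 2   → 1 2
LOAD 2   → 1 2 1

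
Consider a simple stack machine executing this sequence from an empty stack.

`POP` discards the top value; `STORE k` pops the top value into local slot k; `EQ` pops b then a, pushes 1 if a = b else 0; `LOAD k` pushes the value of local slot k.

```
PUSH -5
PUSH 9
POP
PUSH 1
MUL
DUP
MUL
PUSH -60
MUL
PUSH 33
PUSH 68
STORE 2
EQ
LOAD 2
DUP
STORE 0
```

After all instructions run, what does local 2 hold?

PUSH -5   -5
PUSH 9    -5 9
POP       -5
PUSH 1    -5 1
MUL       -5
DUP       -5 -5
MUL       25
PUSH -60  25 -60
MUL       -1500
PUSH 33   -1500 33
PUSH 68   -1500 33 68
STORE 2   -1500 33
EQ        0
LOAD 2    0 68
DUP       0 68 68
STORE 0   0 68

68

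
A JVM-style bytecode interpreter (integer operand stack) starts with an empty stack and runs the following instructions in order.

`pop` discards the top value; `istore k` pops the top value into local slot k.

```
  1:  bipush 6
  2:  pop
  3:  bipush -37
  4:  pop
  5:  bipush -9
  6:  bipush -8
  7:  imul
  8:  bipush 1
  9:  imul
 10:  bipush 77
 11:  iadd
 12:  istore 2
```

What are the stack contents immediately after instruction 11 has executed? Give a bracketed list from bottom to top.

[149]

bipush 6   -> 6
pop        -> (empty)
bipush -37 -> -37
pop        -> (empty)
bipush -9  -> -9
bipush -8  -> -9 -8
imul       -> 72
bipush 1   -> 72 1
imul       -> 72
bipush 77  -> 72 77
iadd       -> 149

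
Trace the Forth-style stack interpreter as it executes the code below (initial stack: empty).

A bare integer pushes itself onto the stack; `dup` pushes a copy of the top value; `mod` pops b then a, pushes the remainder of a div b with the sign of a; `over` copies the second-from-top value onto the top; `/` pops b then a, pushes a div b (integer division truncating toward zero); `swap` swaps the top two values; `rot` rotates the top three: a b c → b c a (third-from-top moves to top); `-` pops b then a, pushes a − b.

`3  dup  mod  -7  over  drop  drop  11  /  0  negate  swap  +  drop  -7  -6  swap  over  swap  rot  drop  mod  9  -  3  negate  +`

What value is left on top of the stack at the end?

3      : [3]
dup    : [3, 3]
mod    : [0]
-7     : [0, -7]
over   : [0, -7, 0]
drop   : [0, -7]
drop   : [0]
11     : [0, 11]
/      : [0]
0      : [0, 0]
negate : [0, 0]
swap   : [0, 0]
+      : [0]
drop   : []
-7     : [-7]
-6     : [-7, -6]
swap   : [-6, -7]
over   : [-6, -7, -6]
swap   : [-6, -6, -7]
rot    : [-6, -7, -6]
drop   : [-6, -7]
mod    : [-6]
9      : [-6, 9]
-      : [-15]
3      : [-15, 3]
negate : [-15, -3]
+      : [-18]

-18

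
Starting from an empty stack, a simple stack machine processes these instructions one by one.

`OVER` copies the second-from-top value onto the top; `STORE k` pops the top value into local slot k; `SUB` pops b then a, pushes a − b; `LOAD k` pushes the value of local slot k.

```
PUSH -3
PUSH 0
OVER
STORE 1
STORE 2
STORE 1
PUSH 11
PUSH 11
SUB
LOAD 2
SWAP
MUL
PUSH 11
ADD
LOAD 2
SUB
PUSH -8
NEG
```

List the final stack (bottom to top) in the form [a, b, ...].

PUSH -3 → [-3]
PUSH 0  → [-3, 0]
OVER    → [-3, 0, -3]
STORE 1 → [-3, 0]
STORE 2 → [-3]
STORE 1 → []
PUSH 11 → [11]
PUSH 11 → [11, 11]
SUB     → [0]
LOAD 2  → [0, 0]
SWAP    → [0, 0]
MUL     → [0]
PUSH 11 → [0, 11]
ADD     → [11]
LOAD 2  → [11, 0]
SUB     → [11]
PUSH -8 → [11, -8]
NEG     → [11, 8]

[11, 8]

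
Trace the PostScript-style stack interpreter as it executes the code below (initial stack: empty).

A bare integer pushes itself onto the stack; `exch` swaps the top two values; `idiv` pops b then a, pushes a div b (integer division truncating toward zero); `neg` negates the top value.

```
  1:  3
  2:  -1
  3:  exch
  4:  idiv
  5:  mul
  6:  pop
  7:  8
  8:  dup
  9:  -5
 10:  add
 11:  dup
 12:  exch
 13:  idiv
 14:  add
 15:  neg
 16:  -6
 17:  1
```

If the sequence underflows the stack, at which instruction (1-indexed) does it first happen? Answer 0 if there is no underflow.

5

3     [3]
-1    [3, -1]
exch  [-1, 3]
idiv  [0]
mul  — needs 2 operands, stack has 1 → underflow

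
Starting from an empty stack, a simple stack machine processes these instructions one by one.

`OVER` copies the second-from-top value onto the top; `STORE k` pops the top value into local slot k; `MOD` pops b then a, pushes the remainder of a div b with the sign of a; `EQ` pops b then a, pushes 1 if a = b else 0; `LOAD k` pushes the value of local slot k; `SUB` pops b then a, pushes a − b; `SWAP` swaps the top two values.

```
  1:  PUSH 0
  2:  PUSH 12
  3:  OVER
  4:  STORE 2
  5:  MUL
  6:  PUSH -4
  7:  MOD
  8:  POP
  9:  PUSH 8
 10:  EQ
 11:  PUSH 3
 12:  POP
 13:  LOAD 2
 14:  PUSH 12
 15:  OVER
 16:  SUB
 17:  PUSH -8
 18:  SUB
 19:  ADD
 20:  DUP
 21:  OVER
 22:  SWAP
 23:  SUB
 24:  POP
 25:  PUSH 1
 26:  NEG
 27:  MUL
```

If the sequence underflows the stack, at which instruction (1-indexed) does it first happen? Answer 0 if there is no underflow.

10

PUSH 0  : 0
PUSH 12 : 0 12
OVER    : 0 12 0
STORE 2 : 0 12
MUL     : 0
PUSH -4 : 0 -4
MOD     : 0
POP     : (empty)
PUSH 8  : 8
EQ  — needs 2 operands, stack has 1 → underflow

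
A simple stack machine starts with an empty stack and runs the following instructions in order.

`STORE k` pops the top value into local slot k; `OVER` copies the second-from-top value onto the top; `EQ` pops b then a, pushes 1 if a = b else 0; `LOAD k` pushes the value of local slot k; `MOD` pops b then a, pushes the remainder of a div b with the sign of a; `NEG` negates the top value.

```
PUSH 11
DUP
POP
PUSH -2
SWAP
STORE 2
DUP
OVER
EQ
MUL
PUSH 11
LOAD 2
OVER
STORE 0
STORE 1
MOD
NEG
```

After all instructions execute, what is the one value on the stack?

PUSH 11  [11]
DUP      [11, 11]
POP      [11]
PUSH -2  [11, -2]
SWAP     [-2, 11]
STORE 2  [-2]
DUP      [-2, -2]
OVER     [-2, -2, -2]
EQ       [-2, 1]
MUL      [-2]
PUSH 11  [-2, 11]
LOAD 2   [-2, 11, 11]
OVER     [-2, 11, 11, 11]
STORE 0  [-2, 11, 11]
STORE 1  [-2, 11]
MOD      [-2]
NEG      [2]

2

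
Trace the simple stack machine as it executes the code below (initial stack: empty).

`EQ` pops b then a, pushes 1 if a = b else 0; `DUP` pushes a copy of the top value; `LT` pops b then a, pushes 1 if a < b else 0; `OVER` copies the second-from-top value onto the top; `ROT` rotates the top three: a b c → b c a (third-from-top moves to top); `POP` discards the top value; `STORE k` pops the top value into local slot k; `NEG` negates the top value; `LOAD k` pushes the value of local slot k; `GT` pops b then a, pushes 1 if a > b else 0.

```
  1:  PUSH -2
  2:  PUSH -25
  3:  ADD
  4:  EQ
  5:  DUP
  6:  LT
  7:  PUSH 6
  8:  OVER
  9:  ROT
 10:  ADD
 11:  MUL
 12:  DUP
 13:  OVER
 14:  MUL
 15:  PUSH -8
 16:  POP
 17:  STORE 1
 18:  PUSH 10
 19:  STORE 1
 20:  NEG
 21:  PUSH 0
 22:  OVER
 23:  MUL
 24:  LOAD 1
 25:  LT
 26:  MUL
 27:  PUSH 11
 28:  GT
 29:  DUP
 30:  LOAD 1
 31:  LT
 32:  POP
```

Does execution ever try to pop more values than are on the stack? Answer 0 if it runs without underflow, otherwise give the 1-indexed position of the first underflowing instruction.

4

PUSH -2  : [-2]
PUSH -25 : [-2, -25]
ADD      : [-27]
EQ  — needs 2 operands, stack has 1 → underflow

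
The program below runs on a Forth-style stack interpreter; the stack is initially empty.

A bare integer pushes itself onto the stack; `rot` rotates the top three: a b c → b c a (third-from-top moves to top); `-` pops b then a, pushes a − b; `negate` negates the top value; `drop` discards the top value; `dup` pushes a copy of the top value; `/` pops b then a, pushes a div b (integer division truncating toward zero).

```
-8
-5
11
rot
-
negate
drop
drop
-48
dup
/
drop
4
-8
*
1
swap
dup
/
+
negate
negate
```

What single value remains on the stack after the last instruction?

2

-8     → [-8]
-5     → [-8, -5]
11     → [-8, -5, 11]
rot    → [-5, 11, -8]
-      → [-5, 19]
negate → [-5, -19]
drop   → [-5]
drop   → []
-48    → [-48]
dup    → [-48, -48]
/      → [1]
drop   → []
4      → [4]
-8     → [4, -8]
*      → [-32]
1      → [-32, 1]
swap   → [1, -32]
dup    → [1, -32, -32]
/      → [1, 1]
+      → [2]
negate → [-2]
negate → [2]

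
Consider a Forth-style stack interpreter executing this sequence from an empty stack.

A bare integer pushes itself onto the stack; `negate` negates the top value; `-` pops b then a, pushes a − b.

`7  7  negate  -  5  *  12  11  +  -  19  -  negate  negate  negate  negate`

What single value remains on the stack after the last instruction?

7      → [7]
7      → [7, 7]
negate → [7, -7]
-      → [14]
5      → [14, 5]
*      → [70]
12     → [70, 12]
11     → [70, 12, 11]
+      → [70, 23]
-      → [47]
19     → [47, 19]
-      → [28]
negate → [-28]
negate → [28]
negate → [-28]
negate → [28]

28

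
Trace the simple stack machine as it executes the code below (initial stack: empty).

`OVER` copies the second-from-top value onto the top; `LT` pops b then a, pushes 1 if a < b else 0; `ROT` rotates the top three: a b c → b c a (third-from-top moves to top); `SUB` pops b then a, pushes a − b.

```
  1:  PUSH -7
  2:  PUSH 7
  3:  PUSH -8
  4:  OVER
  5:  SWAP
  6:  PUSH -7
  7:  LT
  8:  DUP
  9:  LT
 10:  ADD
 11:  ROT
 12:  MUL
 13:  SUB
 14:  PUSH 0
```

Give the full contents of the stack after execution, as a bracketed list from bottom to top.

PUSH -7 → -7
PUSH 7  → -7 7
PUSH -8 → -7 7 -8
OVER    → -7 7 -8 7
SWAP    → -7 7 7 -8
PUSH -7 → -7 7 7 -8 -7
LT      → -7 7 7 1
DUP     → -7 7 7 1 1
LT      → -7 7 7 0
ADD     → -7 7 7
ROT     → 7 7 -7
MUL     → 7 -49
SUB     → 56
PUSH 0  → 56 0

[56, 0]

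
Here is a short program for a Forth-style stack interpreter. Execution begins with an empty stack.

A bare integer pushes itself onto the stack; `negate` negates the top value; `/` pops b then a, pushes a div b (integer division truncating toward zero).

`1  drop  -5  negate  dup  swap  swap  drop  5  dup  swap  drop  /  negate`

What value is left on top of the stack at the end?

-1

1      → 1
drop   → (empty)
-5     → -5
negate → 5
dup    → 5 5
swap   → 5 5
swap   → 5 5
drop   → 5
5      → 5 5
dup    → 5 5 5
swap   → 5 5 5
drop   → 5 5
/      → 1
negate → -1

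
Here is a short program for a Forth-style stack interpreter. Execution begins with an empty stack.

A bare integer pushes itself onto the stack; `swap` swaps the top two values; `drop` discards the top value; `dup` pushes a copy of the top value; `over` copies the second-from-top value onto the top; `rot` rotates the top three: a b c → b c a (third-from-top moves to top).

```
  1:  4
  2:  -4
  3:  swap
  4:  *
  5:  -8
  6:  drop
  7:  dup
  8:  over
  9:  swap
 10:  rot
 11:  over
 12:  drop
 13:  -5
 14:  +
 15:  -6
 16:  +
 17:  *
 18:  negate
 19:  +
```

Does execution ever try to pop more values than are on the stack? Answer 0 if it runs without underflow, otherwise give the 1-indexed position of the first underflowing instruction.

4      -> [4]
-4     -> [4, -4]
swap   -> [-4, 4]
*      -> [-16]
-8     -> [-16, -8]
drop   -> [-16]
dup    -> [-16, -16]
over   -> [-16, -16, -16]
swap   -> [-16, -16, -16]
rot    -> [-16, -16, -16]
over   -> [-16, -16, -16, -16]
drop   -> [-16, -16, -16]
-5     -> [-16, -16, -16, -5]
+      -> [-16, -16, -21]
-6     -> [-16, -16, -21, -6]
+      -> [-16, -16, -27]
*      -> [-16, 432]
negate -> [-16, -432]
+      -> [-448]

0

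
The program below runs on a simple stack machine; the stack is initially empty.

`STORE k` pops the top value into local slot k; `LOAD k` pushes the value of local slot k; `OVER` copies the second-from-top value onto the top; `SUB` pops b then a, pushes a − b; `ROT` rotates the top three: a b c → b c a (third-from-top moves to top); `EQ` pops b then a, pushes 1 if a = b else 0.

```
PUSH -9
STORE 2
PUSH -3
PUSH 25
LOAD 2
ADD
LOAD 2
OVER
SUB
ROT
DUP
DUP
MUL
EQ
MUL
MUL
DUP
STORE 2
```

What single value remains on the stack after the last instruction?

0

PUSH -9 → -9
STORE 2 → (empty)
PUSH -3 → -3
PUSH 25 → -3 25
LOAD 2  → -3 25 -9
ADD     → -3 16
LOAD 2  → -3 16 -9
OVER    → -3 16 -9 16
SUB     → -3 16 -25
ROT     → 16 -25 -3
DUP     → 16 -25 -3 -3
DUP     → 16 -25 -3 -3 -3
MUL     → 16 -25 -3 9
EQ      → 16 -25 0
MUL     → 16 0
MUL     → 0
DUP     → 0 0
STORE 2 → 0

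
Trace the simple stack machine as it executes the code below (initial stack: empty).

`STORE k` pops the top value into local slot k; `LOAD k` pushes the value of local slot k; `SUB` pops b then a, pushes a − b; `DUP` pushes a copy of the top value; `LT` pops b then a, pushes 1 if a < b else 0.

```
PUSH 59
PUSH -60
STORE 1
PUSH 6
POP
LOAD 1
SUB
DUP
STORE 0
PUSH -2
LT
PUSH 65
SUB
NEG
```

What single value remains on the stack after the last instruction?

PUSH 59  -> 59
PUSH -60 -> 59 -60
STORE 1  -> 59
PUSH 6   -> 59 6
POP      -> 59
LOAD 1   -> 59 -60
SUB      -> 119
DUP      -> 119 119
STORE 0  -> 119
PUSH -2  -> 119 -2
LT       -> 0
PUSH 65  -> 0 65
SUB      -> -65
NEG      -> 65

65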